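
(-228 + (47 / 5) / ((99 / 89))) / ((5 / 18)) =-790.38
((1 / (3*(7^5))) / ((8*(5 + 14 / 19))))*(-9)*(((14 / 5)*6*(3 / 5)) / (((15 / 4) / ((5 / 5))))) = -342 / 32713625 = -0.00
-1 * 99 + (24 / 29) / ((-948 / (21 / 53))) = -12020919 / 121423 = -99.00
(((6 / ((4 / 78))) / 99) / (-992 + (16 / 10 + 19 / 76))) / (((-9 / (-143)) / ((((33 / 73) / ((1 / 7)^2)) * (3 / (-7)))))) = 37180 / 206517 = 0.18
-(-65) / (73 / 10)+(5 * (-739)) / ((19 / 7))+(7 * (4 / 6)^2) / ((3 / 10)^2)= -1317.84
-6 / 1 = -6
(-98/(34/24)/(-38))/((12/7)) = 343/323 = 1.06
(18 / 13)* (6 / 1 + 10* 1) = 288 / 13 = 22.15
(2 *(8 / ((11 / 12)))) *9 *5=8640 / 11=785.45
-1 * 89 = -89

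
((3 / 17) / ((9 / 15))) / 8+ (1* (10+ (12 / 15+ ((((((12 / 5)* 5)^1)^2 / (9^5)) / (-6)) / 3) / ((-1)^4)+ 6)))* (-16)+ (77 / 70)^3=-267.43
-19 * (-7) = 133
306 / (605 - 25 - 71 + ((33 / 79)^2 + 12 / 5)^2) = 148984059825 / 251046907147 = 0.59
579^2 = 335241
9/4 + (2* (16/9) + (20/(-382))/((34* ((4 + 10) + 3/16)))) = 154044541/26534484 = 5.81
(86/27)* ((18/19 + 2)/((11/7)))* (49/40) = 206486/28215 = 7.32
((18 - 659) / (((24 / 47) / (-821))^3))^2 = 1356319948642666103623505826305929 / 191102976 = 7097325102057364630593224.00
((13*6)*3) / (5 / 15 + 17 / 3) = 39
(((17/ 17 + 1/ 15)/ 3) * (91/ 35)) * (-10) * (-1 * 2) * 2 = 1664/ 45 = 36.98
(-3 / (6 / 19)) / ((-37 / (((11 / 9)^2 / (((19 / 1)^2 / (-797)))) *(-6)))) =5.08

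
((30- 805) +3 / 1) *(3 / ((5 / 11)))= -25476 / 5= -5095.20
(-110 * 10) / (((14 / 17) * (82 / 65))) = -303875 / 287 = -1058.80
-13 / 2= -6.50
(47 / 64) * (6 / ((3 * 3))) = 47 / 96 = 0.49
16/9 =1.78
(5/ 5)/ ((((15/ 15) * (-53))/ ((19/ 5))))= -19/ 265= -0.07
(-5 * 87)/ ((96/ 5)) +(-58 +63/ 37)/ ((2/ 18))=-626729/ 1184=-529.33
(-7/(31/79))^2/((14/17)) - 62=623515/1922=324.41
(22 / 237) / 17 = 22 / 4029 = 0.01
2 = 2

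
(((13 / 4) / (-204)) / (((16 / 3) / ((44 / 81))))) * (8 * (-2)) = 143 / 5508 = 0.03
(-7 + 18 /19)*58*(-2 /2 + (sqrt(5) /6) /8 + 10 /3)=-46690 /57- 3335*sqrt(5) /456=-835.48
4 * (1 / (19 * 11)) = 4 / 209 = 0.02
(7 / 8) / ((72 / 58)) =203 / 288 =0.70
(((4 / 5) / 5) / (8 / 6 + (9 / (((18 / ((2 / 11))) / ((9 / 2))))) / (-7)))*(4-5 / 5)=5544 / 14725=0.38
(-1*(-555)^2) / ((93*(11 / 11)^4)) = -102675 / 31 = -3312.10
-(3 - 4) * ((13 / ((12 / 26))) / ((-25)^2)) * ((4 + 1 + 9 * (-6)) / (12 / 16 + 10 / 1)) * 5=-16562 / 16125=-1.03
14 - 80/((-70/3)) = 122/7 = 17.43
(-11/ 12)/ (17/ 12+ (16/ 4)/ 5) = -55/ 133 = -0.41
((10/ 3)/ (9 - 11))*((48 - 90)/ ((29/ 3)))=210/ 29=7.24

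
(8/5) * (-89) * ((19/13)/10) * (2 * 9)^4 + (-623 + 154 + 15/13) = -2185260.66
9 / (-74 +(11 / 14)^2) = -1764 / 14383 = -0.12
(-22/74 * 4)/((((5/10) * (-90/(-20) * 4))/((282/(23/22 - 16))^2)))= -85184/1813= -46.99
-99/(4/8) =-198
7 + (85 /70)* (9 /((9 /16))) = 26.43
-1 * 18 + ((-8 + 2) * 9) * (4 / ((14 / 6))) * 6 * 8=-31230 / 7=-4461.43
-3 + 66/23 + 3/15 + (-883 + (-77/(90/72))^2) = 1674187/575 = 2911.63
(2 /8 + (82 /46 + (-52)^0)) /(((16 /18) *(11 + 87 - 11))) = 837 /21344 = 0.04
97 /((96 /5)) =485 /96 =5.05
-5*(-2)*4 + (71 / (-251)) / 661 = 6636369 / 165911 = 40.00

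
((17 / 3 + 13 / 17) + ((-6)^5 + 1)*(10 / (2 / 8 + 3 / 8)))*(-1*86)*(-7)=-3819131344 / 51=-74884928.31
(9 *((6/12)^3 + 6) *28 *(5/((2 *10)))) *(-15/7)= -6615/8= -826.88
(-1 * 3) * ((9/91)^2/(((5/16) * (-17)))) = 3888/703885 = 0.01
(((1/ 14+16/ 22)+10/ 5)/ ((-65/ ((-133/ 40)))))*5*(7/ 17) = 57323/ 194480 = 0.29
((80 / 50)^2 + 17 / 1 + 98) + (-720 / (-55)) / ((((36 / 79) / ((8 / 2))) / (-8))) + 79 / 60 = -800.40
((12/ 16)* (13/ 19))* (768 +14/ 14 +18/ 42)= 105027/ 266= 394.84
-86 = -86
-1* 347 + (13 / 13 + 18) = -328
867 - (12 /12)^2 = 866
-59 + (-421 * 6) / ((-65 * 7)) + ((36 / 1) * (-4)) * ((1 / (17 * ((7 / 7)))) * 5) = -741023 / 7735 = -95.80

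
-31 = -31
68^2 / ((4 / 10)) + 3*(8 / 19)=11561.26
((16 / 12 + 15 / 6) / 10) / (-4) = -23 / 240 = -0.10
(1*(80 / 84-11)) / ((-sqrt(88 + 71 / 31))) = 211*sqrt(9641) / 19593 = 1.06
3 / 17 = 0.18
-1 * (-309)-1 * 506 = -197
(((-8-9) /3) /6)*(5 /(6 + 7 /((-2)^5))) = -272 /333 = -0.82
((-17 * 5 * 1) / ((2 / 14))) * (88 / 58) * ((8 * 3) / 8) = -78540 / 29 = -2708.28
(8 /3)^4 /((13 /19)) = 73.91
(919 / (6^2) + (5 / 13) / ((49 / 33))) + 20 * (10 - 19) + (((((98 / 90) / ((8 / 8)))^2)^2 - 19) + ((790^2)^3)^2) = 617411300677011486634497783592498204889259823 / 10448392500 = 59091511031674153381441000000000000.00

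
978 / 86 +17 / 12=12.79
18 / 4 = 9 / 2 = 4.50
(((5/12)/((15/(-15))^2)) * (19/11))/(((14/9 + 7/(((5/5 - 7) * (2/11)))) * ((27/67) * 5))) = -1273/17325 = -0.07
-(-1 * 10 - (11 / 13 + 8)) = 245 / 13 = 18.85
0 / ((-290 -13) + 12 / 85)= 0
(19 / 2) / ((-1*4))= -19 / 8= -2.38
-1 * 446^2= -198916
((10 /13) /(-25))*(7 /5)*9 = -126 /325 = -0.39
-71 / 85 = -0.84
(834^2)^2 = 483798149136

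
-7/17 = -0.41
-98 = -98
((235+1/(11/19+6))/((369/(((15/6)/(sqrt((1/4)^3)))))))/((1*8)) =1633/1025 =1.59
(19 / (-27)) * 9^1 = -19 / 3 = -6.33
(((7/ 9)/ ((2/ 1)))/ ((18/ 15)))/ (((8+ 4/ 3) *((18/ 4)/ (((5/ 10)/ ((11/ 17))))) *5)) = 17/ 14256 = 0.00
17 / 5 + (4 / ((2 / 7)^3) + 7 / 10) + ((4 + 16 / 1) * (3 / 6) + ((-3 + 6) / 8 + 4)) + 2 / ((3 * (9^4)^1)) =149571197 / 787320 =189.98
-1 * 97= -97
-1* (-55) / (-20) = -11 / 4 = -2.75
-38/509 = -0.07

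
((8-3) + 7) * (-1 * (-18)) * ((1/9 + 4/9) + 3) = 768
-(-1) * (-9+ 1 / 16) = -143 / 16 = -8.94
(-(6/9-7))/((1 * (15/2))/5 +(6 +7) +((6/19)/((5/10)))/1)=722/1725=0.42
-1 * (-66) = 66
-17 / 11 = -1.55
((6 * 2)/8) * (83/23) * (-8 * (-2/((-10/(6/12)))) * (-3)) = 1494/115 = 12.99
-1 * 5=-5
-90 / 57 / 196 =-15 / 1862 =-0.01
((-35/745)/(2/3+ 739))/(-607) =0.00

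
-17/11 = -1.55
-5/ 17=-0.29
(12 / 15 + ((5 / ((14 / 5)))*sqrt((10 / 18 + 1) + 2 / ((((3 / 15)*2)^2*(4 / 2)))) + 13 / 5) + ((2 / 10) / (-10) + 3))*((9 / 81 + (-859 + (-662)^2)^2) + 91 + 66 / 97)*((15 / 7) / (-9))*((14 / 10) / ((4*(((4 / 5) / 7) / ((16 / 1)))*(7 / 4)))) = -106552266595856642 / 13095 - 20876227781319875*sqrt(281) / 54999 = -14499697560686.23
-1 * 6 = -6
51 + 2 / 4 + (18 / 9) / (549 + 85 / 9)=258857 / 5026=51.50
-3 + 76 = 73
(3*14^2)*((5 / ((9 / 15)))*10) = 49000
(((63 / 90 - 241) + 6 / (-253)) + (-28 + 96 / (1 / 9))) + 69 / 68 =51327359 / 86020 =596.69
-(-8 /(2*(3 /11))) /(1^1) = 44 /3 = 14.67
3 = 3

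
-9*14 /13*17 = -2142 /13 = -164.77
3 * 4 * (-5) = -60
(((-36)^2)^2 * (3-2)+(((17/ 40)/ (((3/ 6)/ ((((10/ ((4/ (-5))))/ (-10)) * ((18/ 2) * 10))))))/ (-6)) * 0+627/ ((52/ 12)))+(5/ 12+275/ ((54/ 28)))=2358584797/ 1404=1679903.70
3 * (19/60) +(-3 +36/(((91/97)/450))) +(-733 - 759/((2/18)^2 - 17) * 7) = 10546842511/626080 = 16845.84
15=15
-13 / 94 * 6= -39 / 47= -0.83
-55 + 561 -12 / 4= 503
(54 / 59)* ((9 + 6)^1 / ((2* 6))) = 135 / 118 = 1.14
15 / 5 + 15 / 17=66 / 17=3.88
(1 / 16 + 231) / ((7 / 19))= 70243 / 112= 627.17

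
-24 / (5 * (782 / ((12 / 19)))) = -144 / 37145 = -0.00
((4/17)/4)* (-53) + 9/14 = -589/238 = -2.47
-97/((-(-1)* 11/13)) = -1261/11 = -114.64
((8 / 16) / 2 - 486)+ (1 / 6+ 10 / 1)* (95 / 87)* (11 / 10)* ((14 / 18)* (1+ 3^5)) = 17211185 / 9396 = 1831.76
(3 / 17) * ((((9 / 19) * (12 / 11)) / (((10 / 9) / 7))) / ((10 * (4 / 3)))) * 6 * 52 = 1194102 / 88825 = 13.44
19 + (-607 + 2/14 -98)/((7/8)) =-38541/49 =-786.55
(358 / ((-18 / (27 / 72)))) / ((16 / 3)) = -179 / 128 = -1.40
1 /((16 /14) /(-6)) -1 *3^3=-129 /4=-32.25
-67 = -67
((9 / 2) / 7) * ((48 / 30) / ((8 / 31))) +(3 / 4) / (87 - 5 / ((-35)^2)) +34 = 113373577 / 2983960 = 37.99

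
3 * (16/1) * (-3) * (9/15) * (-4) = 1728/5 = 345.60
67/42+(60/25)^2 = 7723/1050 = 7.36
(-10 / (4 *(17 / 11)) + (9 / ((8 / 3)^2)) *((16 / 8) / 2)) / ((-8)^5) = 383 / 35651584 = 0.00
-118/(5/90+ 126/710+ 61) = -1.93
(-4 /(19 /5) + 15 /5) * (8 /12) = 74 /57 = 1.30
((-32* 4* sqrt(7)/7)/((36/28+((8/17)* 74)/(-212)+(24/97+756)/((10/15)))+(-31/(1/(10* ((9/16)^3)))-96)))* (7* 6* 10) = -1924490330112* sqrt(7)/246655321835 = -20.64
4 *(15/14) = 30/7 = 4.29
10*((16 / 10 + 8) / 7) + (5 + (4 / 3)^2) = 1291 / 63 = 20.49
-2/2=-1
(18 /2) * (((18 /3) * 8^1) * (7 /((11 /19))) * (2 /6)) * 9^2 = 1551312 /11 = 141028.36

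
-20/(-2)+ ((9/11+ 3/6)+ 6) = 381/22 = 17.32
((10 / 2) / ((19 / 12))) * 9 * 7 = 3780 / 19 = 198.95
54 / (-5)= -54 / 5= -10.80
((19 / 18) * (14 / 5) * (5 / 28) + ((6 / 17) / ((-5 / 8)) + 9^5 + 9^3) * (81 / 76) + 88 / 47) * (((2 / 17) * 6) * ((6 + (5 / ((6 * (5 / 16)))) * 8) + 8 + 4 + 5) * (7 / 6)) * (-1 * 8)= -34123535531876 / 1833705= -18609065.00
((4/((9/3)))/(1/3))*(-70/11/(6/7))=-29.70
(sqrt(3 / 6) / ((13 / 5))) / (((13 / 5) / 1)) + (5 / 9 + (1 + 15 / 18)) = 25 *sqrt(2) / 338 + 43 / 18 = 2.49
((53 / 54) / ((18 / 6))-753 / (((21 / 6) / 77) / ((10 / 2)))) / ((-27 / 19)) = 254949733 / 4374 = 58287.55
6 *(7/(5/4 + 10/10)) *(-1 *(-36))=672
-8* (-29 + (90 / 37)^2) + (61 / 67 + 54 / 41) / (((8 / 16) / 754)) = 13326845364 / 3760643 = 3543.77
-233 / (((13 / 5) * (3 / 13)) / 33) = -12815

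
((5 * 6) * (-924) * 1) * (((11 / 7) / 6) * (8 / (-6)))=9680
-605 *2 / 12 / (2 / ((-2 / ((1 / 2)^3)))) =2420 / 3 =806.67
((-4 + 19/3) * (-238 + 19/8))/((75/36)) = -2639/10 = -263.90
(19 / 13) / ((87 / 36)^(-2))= 15979 / 1872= 8.54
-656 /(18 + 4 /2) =-164 /5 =-32.80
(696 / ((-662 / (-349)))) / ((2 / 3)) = 182178 / 331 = 550.39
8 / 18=4 / 9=0.44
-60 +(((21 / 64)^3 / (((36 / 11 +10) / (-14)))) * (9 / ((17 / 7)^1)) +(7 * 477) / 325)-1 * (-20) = -29.86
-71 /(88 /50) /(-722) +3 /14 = 60077 /222376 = 0.27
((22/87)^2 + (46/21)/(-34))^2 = 187489/811280305521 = 0.00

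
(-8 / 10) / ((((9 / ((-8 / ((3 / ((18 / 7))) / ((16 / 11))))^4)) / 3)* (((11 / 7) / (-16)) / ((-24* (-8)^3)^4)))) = 169210929119820416325274042368 / 276202465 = 612633667551882335030.12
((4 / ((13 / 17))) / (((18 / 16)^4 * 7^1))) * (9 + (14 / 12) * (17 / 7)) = 9887744 / 1791153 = 5.52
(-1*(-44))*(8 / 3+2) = 616 / 3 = 205.33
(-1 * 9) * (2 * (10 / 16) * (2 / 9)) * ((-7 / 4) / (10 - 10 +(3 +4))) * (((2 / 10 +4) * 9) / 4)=189 / 32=5.91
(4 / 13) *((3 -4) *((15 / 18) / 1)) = -10 / 39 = -0.26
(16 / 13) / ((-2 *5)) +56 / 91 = 0.49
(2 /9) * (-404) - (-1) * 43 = -421 /9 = -46.78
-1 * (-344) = 344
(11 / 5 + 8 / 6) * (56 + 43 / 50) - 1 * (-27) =170929 / 750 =227.91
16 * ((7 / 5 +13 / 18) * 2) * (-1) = -3056 / 45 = -67.91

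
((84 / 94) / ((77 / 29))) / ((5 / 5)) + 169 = 169.34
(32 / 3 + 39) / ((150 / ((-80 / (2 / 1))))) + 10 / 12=-1117 / 90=-12.41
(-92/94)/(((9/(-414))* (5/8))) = 16928/235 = 72.03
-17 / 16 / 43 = -17 / 688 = -0.02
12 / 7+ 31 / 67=1021 / 469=2.18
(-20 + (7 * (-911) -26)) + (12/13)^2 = -1085343/169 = -6422.15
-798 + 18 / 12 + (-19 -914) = -3459 / 2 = -1729.50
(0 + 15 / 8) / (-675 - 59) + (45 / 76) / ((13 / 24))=1581735 / 1450384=1.09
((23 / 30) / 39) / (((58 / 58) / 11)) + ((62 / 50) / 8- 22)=-506113 / 23400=-21.63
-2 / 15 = -0.13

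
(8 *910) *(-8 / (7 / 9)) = -74880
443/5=88.60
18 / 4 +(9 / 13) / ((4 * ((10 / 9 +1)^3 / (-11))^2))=11587475403 / 2446385812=4.74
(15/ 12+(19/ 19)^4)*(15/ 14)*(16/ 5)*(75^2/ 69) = 101250/ 161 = 628.88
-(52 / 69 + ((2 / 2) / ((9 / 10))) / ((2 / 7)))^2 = -923521 / 42849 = -21.55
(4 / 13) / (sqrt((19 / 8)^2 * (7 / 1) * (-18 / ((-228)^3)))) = 128 * sqrt(798) / 91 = 39.73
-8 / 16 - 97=-195 / 2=-97.50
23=23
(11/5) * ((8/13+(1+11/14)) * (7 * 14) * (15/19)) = 5313/13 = 408.69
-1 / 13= -0.08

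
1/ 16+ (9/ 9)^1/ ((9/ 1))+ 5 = 745/ 144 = 5.17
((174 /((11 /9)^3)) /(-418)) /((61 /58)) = -3678534 /16968919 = -0.22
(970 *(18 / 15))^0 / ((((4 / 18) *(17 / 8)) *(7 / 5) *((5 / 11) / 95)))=37620 / 119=316.13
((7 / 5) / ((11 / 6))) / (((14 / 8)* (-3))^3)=-0.01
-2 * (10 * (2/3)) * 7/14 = -20/3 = -6.67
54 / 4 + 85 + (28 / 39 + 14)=8831 / 78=113.22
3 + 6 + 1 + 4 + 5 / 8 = 117 / 8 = 14.62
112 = 112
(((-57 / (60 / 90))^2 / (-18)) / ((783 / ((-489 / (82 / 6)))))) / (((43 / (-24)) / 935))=-495163845 / 51127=-9684.98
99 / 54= 11 / 6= 1.83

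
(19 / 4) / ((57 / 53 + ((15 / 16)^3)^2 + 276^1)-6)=4223664128 / 241641965397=0.02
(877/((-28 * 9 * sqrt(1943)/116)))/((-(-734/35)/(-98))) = 214865 * sqrt(1943)/221301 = 42.80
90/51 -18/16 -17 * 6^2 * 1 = -83145/136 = -611.36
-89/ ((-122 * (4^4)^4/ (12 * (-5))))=-1335/ 130996502528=-0.00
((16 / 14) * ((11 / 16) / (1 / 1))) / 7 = 11 / 98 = 0.11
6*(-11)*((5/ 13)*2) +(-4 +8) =-608/ 13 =-46.77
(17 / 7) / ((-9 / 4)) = -68 / 63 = -1.08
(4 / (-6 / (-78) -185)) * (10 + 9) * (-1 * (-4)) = -988 / 601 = -1.64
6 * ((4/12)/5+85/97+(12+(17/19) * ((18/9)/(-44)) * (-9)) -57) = -26572439/101365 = -262.15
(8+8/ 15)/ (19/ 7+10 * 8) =896/ 8685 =0.10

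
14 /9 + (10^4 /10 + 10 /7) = 1002.98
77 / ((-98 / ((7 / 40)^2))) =-77 / 3200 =-0.02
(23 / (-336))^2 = 529 / 112896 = 0.00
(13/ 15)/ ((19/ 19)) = 13/ 15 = 0.87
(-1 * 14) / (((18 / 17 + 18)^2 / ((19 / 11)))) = -38437 / 577368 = -0.07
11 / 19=0.58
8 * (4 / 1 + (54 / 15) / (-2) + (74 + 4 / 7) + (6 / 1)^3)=81976 / 35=2342.17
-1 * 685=-685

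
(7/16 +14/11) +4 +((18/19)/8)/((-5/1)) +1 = 111799/16720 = 6.69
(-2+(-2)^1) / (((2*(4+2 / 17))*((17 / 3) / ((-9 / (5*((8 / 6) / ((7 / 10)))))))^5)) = 8371769346801 / 133633600000000000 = 0.00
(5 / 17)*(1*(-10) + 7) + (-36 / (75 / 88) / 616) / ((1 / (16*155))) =-101709 / 595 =-170.94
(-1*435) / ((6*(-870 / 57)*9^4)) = 19 / 26244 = 0.00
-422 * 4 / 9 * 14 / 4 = -5908 / 9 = -656.44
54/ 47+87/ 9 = 1525/ 141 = 10.82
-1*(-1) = 1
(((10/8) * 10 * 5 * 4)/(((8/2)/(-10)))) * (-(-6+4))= -1250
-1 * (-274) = 274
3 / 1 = 3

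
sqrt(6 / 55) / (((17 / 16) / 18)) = 288 *sqrt(330) / 935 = 5.60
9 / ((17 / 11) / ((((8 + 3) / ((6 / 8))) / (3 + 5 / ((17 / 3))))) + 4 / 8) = 99 / 10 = 9.90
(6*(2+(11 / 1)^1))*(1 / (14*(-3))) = -13 / 7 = -1.86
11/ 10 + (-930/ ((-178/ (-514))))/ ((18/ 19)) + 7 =-7547023/ 2670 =-2826.60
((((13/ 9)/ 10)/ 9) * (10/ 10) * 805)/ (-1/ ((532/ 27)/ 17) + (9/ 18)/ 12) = -1113476/ 70767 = -15.73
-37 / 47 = -0.79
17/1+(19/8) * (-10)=-27/4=-6.75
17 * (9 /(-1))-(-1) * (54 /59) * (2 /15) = -45099 /295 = -152.88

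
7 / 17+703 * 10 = 119517 / 17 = 7030.41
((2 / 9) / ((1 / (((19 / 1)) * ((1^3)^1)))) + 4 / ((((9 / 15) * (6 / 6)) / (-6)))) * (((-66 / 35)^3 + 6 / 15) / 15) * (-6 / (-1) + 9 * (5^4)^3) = 9108336938934332 / 275625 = 33046120413.37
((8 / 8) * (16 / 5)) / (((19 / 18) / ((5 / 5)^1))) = 3.03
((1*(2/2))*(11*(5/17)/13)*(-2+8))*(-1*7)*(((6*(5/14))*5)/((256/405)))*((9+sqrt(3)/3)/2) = -45106875/56576 - 1670625*sqrt(3)/56576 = -848.42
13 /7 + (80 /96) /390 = 6091 /3276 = 1.86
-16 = -16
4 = 4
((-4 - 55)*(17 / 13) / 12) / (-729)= 1003 / 113724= 0.01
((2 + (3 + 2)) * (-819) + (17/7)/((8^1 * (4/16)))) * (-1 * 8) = 320980/7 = 45854.29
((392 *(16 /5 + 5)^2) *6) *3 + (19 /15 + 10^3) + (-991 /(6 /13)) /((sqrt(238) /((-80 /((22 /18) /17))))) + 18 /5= 772980 *sqrt(238) /77 + 35658773 /75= 630319.85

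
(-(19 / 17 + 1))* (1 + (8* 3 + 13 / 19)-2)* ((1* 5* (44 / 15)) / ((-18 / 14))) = 184800 / 323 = 572.14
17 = 17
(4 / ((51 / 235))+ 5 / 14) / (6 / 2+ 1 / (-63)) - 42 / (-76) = 6.85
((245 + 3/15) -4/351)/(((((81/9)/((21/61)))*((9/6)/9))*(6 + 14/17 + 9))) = 102412828/28797795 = 3.56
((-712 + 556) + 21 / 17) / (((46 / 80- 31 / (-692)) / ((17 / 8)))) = -2275815 / 4289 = -530.62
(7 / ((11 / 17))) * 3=357 / 11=32.45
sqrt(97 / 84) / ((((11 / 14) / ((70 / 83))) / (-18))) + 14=14-420*sqrt(2037) / 913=-6.76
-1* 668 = -668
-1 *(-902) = 902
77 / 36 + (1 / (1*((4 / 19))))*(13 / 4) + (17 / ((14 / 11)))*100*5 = 6749717 / 1008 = 6696.15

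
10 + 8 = 18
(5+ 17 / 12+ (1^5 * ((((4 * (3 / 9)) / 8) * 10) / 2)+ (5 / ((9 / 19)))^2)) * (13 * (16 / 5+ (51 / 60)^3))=5884.08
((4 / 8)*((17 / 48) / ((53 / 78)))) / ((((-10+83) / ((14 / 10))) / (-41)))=-63427 / 309520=-0.20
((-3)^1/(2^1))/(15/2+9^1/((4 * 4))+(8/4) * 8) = -0.06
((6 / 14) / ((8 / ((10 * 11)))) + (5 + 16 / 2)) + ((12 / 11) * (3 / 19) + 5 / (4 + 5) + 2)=21.62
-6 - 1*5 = -11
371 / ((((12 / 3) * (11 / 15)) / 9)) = 50085 / 44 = 1138.30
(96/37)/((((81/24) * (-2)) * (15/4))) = -0.10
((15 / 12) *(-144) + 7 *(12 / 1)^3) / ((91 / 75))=893700 / 91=9820.88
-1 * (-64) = 64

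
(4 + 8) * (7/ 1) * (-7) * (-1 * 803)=472164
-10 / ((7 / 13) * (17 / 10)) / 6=-650 / 357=-1.82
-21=-21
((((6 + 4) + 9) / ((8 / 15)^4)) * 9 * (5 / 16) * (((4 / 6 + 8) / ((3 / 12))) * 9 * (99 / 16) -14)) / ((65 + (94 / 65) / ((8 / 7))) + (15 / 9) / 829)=26820020910515625 / 1404103000064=19101.18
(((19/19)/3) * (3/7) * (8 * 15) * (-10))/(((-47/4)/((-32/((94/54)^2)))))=-111974400/726761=-154.07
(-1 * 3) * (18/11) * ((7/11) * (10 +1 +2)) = -4914/121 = -40.61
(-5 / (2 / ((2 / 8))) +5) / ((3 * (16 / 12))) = 35 / 32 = 1.09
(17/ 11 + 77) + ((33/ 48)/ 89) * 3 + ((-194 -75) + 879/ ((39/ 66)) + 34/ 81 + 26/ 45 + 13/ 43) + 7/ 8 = 1299.28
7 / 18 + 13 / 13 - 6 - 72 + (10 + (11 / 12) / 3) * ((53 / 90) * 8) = -22729 / 810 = -28.06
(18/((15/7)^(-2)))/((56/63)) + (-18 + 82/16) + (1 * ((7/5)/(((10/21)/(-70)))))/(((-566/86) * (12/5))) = 10332451/110936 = 93.14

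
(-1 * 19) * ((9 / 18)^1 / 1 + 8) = -323 / 2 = -161.50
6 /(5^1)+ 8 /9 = 94 /45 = 2.09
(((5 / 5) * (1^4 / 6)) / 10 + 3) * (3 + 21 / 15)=1991 / 150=13.27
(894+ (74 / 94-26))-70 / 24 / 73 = 35768063 / 41172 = 868.75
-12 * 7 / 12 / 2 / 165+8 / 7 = 2591 / 2310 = 1.12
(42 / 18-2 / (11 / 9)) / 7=23 / 231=0.10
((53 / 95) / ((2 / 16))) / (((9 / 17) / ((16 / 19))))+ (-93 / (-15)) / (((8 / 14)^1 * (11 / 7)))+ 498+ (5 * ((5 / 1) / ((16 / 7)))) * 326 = 5829215081 / 1429560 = 4077.63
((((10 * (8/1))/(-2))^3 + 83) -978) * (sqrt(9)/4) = -194685/4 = -48671.25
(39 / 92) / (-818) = -39 / 75256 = -0.00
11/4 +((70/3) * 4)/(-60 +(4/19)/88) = 359447/300948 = 1.19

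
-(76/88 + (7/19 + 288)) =-120899/418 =-289.23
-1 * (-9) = 9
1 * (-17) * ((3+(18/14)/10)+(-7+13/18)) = 16864/315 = 53.54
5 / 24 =0.21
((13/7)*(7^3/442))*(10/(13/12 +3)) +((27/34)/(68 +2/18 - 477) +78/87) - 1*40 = -129086727/3628480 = -35.58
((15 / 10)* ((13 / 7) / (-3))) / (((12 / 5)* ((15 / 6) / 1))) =-13 / 84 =-0.15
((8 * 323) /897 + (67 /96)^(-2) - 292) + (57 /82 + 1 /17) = -1607107256869 /5613126402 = -286.31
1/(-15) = -1/15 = -0.07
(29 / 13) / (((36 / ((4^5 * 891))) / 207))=152140032 / 13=11703079.38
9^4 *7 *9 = 413343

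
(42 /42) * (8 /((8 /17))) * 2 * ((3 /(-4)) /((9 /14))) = -119 /3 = -39.67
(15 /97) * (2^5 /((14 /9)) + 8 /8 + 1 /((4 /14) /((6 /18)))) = 4775 /1358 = 3.52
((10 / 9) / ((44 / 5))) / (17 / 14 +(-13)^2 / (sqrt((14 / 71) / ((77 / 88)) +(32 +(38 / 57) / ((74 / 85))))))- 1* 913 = -3980856696311728 / 4360192686531 +414050* sqrt(2049083643) / 4360192686531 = -913.00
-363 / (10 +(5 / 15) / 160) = -174240 / 4801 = -36.29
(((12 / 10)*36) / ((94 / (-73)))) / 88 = -1971 / 5170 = -0.38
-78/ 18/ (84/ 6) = -13/ 42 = -0.31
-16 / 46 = -8 / 23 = -0.35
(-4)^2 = 16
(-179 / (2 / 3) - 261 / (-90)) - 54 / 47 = -62686 / 235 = -266.75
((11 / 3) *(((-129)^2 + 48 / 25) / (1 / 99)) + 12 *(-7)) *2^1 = 302064798 / 25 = 12082591.92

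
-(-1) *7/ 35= 1/ 5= 0.20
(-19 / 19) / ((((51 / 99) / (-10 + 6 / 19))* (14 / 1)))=3036 / 2261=1.34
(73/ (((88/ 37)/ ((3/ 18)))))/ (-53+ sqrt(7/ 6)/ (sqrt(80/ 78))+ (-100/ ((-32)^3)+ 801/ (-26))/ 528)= -4290903807129804800/ 44487323402246614781 - 4043571317440512 * sqrt(455)/ 44487323402246614781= -0.10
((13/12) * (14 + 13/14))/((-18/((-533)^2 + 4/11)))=-257290267/1008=-255248.28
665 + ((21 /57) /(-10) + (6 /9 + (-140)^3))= -1563700591 /570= -2743334.37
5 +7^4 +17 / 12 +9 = 28997 / 12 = 2416.42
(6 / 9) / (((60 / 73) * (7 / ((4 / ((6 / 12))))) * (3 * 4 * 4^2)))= 73 / 15120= 0.00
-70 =-70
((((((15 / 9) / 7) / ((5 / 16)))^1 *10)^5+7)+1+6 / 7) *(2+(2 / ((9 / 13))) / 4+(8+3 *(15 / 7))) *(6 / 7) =226675444460026 / 600362847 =377564.08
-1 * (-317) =317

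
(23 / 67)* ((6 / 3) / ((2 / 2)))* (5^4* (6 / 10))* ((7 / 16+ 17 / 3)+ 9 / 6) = 1049375 / 536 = 1957.79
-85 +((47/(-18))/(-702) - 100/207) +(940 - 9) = 245731969/290628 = 845.52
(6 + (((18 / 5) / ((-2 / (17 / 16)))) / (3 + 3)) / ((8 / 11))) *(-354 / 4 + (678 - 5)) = 8322111 / 2560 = 3250.82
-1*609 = -609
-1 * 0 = 0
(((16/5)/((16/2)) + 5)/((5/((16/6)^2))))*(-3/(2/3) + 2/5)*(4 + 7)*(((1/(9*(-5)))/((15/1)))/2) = 7216/28125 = 0.26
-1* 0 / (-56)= 0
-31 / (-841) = 31 / 841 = 0.04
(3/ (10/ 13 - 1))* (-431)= 5603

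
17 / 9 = 1.89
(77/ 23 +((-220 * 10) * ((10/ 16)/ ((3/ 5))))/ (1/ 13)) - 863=-2114941/ 69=-30651.32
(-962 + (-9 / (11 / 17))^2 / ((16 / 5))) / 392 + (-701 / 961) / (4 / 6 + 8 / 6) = -277616509 / 104187776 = -2.66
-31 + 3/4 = -121/4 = -30.25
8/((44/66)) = 12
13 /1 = 13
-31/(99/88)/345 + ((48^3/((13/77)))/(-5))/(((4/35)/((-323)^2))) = -4827465015693464/40365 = -119595318114.54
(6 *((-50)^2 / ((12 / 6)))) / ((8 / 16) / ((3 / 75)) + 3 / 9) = 45000 / 77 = 584.42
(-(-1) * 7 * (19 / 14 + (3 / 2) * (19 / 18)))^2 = 61009 / 144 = 423.67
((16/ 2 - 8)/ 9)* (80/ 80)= 0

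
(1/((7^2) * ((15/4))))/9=4/6615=0.00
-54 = -54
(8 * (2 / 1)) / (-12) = -4 / 3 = -1.33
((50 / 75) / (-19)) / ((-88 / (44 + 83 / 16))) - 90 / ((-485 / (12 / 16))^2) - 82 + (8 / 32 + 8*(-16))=-395933996041 / 1887821760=-209.73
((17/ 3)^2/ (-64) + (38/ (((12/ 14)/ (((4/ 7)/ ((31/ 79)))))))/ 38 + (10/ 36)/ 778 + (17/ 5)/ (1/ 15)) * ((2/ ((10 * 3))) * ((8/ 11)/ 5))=13428271/ 26529800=0.51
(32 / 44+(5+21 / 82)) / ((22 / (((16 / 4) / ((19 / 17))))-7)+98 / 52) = 397579 / 68552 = 5.80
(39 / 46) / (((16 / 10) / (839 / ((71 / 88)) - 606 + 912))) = 9316905 / 13064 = 713.17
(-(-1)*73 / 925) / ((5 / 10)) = 146 / 925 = 0.16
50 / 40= 5 / 4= 1.25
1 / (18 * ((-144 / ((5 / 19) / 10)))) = -1 / 98496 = -0.00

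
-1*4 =-4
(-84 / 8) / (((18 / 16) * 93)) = -28 / 279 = -0.10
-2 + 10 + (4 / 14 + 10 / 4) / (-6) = 211 / 28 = 7.54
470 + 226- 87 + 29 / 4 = 2465 / 4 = 616.25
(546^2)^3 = 26494507823224896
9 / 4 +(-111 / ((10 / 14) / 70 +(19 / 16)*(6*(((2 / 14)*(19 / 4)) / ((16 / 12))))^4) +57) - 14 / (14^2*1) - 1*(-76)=61006947265147 / 454924152788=134.10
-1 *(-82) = 82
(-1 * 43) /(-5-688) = 43 /693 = 0.06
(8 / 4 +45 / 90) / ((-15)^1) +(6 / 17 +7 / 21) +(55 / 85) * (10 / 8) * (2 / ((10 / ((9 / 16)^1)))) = 1993 / 3264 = 0.61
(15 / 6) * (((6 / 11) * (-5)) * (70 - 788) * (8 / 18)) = 71800 / 33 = 2175.76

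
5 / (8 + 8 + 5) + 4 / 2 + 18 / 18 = 68 / 21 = 3.24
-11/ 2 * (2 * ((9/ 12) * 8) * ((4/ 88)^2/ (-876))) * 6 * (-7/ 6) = -7/ 6424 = -0.00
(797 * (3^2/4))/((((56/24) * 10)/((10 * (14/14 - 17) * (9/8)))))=-193671/14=-13833.64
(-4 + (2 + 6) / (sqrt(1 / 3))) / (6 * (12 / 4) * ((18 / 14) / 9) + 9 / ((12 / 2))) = -56 / 57 + 112 * sqrt(3) / 57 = 2.42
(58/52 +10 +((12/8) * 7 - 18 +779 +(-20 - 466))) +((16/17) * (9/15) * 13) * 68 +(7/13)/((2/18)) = 52043/65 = 800.66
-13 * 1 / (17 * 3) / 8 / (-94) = 13 / 38352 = 0.00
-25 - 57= -82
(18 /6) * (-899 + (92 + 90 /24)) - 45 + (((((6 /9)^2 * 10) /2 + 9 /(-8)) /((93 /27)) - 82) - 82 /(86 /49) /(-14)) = -27012917 /10664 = -2533.09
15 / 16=0.94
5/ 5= 1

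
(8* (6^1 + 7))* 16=1664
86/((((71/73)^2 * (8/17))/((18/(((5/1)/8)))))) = 140237964/25205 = 5563.89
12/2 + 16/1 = 22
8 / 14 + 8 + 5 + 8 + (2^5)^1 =375 / 7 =53.57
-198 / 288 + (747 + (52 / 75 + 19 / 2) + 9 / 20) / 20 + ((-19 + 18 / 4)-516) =-493.31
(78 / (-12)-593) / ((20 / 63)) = -75537 / 40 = -1888.42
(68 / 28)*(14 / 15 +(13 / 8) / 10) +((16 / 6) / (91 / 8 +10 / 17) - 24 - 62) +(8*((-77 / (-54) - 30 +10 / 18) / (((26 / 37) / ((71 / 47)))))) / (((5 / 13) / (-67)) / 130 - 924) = -399650818504279753 / 4838722238785680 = -82.59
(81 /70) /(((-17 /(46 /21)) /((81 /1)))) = -50301 /4165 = -12.08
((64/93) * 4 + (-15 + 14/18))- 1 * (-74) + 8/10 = 88346/1395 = 63.33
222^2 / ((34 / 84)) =2069928 / 17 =121760.47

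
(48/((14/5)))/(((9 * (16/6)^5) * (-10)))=-81/57344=-0.00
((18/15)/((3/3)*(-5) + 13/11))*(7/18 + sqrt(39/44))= -sqrt(429)/70 - 11/90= -0.42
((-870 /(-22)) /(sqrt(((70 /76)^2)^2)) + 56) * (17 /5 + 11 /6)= 21709018 /40425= 537.02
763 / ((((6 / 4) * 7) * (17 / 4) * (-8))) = -109 / 51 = -2.14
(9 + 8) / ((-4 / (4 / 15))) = -1.13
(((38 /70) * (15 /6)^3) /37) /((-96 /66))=-5225 /33152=-0.16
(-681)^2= 463761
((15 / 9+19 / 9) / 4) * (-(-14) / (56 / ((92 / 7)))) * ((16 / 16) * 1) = 391 / 126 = 3.10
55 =55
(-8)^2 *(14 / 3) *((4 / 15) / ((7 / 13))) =6656 / 45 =147.91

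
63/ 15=21/ 5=4.20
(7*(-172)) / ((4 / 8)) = -2408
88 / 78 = 44 / 39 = 1.13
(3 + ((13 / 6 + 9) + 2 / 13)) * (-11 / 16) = -12287 / 1248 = -9.85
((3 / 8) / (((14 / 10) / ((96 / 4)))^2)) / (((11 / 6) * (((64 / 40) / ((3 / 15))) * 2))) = 2025 / 539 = 3.76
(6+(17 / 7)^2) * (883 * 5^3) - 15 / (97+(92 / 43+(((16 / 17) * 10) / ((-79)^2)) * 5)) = 29106547071526690 / 22163969639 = 1313237.09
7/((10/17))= 119/10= 11.90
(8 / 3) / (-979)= -8 / 2937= -0.00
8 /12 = 0.67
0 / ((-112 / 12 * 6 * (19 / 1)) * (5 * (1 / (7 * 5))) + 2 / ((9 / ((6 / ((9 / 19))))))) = 0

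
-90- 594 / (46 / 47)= -16029 / 23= -696.91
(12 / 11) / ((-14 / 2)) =-12 / 77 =-0.16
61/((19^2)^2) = 61/130321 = 0.00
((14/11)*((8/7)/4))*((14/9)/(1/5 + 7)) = 70/891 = 0.08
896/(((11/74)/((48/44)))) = 795648/121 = 6575.60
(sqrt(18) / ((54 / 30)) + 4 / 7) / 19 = 4 / 133 + 5 * sqrt(2) / 57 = 0.15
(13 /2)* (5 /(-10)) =-13 /4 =-3.25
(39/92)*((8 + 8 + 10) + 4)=585/46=12.72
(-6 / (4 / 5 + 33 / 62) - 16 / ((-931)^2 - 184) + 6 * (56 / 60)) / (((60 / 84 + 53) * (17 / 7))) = 1716660127 / 204256531785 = 0.01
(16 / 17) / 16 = 0.06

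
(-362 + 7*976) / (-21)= -6470 / 21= -308.10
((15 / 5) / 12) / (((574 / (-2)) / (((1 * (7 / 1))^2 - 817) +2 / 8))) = 3071 / 4592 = 0.67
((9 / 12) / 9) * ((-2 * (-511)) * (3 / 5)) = 51.10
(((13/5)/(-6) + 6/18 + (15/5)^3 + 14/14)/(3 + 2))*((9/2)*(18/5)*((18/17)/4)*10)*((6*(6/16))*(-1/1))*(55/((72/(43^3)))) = -177881090607/5440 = -32698729.89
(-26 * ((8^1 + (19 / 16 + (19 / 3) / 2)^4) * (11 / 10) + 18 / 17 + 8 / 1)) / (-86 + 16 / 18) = 4847932911679 / 38403440640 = 126.24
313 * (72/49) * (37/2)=416916/49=8508.49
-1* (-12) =12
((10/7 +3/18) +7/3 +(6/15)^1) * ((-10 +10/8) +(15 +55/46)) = 41511/1288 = 32.23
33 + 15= 48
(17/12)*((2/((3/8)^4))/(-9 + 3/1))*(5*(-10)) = 870400/729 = 1193.96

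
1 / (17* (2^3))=1 / 136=0.01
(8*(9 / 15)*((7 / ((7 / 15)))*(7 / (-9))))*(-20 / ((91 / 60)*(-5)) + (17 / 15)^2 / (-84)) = -1288486 / 8775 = -146.84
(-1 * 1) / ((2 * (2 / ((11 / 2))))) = -11 / 8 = -1.38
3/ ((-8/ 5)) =-15/ 8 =-1.88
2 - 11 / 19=27 / 19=1.42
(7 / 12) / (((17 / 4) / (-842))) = -5894 / 51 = -115.57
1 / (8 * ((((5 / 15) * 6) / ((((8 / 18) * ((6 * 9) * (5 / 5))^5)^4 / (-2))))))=-54199483224621985448809388310528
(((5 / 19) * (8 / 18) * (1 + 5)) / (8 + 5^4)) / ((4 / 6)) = 20 / 12027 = 0.00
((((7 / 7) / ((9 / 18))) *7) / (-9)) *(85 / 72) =-595 / 324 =-1.84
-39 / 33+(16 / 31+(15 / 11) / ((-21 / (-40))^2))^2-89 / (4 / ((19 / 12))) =-6.56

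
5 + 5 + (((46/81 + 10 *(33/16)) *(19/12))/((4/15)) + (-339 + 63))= -1453253/10368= -140.17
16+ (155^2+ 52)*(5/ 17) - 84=119229/ 17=7013.47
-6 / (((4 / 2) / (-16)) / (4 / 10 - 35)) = -8304 / 5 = -1660.80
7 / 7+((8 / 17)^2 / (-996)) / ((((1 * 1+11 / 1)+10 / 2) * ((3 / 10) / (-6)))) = 1223657 / 1223337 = 1.00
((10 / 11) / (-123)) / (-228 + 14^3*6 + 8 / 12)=-1 / 2196821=-0.00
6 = 6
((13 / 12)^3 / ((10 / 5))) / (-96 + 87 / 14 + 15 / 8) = -15379 / 2126736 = -0.01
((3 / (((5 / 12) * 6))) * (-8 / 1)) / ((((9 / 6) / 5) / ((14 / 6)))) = -74.67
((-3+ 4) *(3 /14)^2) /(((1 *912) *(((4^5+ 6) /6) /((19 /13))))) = 9 /20995520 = 0.00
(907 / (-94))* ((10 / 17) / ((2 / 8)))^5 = -46438400000 / 66733279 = -695.88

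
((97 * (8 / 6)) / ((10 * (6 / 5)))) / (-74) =-97 / 666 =-0.15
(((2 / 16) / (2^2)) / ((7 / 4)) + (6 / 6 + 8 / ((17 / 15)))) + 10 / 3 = 32587 / 2856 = 11.41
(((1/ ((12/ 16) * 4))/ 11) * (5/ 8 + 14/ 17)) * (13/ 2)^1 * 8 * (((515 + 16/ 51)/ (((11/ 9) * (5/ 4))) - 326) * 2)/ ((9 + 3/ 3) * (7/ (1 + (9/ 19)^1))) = 54098564/ 49830825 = 1.09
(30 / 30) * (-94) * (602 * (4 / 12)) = -56588 / 3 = -18862.67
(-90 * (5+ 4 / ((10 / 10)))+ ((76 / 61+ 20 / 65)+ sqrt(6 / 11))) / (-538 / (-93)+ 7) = -59622114 / 942877+ 93 * sqrt(66) / 13079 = -63.18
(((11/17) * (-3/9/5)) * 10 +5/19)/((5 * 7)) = -163/33915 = -0.00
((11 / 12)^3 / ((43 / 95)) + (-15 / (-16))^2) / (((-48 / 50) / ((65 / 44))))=-1246383125 / 313860096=-3.97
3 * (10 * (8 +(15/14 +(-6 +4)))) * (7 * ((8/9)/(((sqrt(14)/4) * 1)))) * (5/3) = 4400 * sqrt(14)/7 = 2351.90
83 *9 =747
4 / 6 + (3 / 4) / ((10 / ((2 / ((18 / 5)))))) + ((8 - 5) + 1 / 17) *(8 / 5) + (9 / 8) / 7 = 41149 / 7140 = 5.76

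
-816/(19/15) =-12240/19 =-644.21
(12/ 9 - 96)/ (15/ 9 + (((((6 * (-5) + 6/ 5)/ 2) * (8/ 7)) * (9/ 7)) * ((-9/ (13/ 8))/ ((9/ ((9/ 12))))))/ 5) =-4522700/ 172937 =-26.15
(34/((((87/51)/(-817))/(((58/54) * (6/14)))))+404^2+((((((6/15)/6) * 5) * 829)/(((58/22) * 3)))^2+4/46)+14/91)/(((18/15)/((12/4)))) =111881299019995/285154506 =392353.26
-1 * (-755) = 755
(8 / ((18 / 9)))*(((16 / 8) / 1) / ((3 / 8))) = 64 / 3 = 21.33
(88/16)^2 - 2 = 113/4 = 28.25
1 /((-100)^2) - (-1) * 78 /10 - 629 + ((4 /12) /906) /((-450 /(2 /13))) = -987726477197 /1590030000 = -621.20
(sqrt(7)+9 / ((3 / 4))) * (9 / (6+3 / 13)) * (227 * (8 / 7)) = 5488.20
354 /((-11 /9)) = -3186 /11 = -289.64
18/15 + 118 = 119.20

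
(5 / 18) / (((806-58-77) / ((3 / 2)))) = 5 / 8052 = 0.00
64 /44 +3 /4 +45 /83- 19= -16.25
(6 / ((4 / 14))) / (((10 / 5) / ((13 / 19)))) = 273 / 38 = 7.18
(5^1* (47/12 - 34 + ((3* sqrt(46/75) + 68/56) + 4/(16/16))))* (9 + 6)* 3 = -156675/28 + 45* sqrt(138) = -5066.91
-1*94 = -94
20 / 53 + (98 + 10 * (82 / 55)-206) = -54052 / 583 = -92.71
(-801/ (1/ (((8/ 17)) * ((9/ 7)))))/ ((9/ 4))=-25632/ 119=-215.39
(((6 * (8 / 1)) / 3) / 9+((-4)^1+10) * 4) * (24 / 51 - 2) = -6032 / 153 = -39.42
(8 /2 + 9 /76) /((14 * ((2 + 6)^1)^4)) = 313 /4358144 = 0.00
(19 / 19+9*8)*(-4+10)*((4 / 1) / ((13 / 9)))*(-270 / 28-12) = -2388852 / 91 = -26251.12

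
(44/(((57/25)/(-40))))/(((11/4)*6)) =-8000/171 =-46.78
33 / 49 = 0.67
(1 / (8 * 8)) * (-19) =-19 / 64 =-0.30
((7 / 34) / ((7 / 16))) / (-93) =-8 / 1581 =-0.01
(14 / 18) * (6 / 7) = 2 / 3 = 0.67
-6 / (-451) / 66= 1 / 4961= 0.00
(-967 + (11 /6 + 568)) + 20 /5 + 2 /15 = -11791 /30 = -393.03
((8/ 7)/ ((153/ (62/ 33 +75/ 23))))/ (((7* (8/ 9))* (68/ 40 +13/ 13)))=39010/ 17070669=0.00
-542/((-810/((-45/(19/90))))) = -2710/19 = -142.63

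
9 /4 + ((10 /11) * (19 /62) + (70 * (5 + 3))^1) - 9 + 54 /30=3787341 /6820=555.33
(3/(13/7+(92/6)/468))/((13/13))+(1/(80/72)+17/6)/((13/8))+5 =16090091/1810965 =8.88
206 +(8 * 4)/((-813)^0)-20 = 218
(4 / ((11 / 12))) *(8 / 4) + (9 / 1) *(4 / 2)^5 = 3264 / 11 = 296.73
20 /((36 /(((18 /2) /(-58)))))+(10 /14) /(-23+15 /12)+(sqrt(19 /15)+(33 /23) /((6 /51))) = sqrt(285) /15+5833 /483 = 13.20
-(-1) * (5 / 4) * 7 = 35 / 4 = 8.75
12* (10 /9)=40 /3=13.33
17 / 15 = 1.13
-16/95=-0.17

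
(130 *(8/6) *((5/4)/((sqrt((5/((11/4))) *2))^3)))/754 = 11 *sqrt(110)/2784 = 0.04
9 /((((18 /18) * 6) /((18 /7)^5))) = 2834352 /16807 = 168.64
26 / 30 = 13 / 15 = 0.87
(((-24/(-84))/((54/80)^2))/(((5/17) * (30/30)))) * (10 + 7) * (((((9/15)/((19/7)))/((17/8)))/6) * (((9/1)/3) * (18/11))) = 17408/5643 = 3.08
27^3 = 19683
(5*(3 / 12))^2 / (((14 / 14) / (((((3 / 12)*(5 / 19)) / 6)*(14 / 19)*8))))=875 / 8664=0.10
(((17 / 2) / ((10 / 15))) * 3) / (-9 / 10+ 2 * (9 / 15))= 255 / 2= 127.50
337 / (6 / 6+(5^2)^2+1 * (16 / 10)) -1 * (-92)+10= 102.54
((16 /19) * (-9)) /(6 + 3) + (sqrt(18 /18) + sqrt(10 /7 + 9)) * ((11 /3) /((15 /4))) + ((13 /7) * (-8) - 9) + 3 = -124018 /5985 + 44 * sqrt(511) /315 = -17.56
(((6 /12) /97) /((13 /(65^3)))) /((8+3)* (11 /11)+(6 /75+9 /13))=6865625 /742244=9.25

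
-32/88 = -4/11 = -0.36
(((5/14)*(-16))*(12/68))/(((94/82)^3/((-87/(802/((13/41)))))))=114072660/4954329737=0.02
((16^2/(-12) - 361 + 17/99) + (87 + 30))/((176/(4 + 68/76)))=-813781/110352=-7.37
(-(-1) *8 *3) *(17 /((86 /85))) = 17340 /43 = 403.26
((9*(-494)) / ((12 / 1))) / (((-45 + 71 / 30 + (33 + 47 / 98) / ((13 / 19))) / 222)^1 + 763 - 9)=-785908305 / 1599452521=-0.49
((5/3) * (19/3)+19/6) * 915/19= 3965/6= 660.83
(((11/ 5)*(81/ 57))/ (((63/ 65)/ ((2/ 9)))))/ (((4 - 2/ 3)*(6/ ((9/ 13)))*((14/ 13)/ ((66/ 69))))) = 4719/ 214130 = 0.02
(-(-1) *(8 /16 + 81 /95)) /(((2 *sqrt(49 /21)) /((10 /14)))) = 257 *sqrt(21) /3724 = 0.32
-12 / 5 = -2.40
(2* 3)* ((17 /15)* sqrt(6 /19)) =34* sqrt(114) /95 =3.82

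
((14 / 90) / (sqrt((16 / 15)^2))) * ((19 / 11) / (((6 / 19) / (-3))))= -2527 / 1056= -2.39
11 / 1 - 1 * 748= -737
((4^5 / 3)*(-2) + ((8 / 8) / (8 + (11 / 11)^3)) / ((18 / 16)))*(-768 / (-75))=-14153728 / 2025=-6989.50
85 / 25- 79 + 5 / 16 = -6023 / 80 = -75.29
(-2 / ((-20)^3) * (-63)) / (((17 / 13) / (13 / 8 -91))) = 117117 / 108800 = 1.08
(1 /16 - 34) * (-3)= 1629 /16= 101.81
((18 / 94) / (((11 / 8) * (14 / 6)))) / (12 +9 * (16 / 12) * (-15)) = -9 / 25333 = -0.00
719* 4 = 2876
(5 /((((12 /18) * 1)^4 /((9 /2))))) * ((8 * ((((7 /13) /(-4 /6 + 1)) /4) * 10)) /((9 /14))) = 5724.52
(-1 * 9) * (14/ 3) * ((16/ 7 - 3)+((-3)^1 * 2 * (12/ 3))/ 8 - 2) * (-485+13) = -113280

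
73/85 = 0.86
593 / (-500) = -593 / 500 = -1.19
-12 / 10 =-6 / 5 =-1.20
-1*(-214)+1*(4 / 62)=6636 / 31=214.06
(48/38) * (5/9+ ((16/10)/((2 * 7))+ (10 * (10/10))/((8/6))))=20588/1995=10.32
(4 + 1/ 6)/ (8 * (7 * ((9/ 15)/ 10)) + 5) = 625/ 1254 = 0.50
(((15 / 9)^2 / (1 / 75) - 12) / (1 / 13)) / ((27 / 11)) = 84227 / 81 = 1039.84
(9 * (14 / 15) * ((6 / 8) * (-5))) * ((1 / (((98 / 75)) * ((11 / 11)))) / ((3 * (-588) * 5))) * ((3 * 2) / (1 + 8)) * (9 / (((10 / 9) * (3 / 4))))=27 / 1372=0.02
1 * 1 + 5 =6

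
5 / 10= 1 / 2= 0.50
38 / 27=1.41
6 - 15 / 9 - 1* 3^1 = 4 / 3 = 1.33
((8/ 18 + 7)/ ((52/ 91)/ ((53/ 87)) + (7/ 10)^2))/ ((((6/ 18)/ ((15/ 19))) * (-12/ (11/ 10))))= -6835675/ 6039606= -1.13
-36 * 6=-216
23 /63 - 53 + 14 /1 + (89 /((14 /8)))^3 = 405942878 /3087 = 131500.77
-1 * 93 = -93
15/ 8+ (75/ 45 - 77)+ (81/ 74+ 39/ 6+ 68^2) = 4047625/ 888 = 4558.14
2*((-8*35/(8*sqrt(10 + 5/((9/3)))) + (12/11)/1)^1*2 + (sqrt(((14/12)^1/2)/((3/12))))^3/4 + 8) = -4*sqrt(105) + 7*sqrt(21)/18 + 224/11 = -18.84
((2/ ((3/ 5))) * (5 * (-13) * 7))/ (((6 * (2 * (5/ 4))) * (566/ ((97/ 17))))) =-44135/ 43299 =-1.02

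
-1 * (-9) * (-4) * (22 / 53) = -792 / 53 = -14.94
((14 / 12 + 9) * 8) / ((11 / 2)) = 488 / 33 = 14.79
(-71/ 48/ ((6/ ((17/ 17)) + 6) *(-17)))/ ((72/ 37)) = 2627/ 705024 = 0.00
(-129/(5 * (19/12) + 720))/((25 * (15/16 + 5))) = -24768/20745625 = -0.00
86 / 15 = 5.73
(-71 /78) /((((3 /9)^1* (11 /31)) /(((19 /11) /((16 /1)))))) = -41819 /50336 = -0.83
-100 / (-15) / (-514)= -10 / 771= -0.01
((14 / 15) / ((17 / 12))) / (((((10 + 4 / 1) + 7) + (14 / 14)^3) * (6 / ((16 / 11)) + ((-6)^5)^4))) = 224 / 27348065131671091335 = 0.00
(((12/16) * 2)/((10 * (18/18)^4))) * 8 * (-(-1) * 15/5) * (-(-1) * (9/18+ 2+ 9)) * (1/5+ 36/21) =13869/175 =79.25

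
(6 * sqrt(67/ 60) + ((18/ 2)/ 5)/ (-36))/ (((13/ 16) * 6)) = -2/ 195 + 8 * sqrt(1005)/ 195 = 1.29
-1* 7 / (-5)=7 / 5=1.40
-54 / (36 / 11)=-33 / 2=-16.50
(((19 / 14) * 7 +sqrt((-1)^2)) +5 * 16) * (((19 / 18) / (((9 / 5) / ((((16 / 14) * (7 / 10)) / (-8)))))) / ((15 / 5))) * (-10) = 17195 / 972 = 17.69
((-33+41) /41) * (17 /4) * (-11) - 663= -27557 /41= -672.12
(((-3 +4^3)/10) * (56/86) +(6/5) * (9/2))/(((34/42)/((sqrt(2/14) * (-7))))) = -8463 * sqrt(7)/731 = -30.63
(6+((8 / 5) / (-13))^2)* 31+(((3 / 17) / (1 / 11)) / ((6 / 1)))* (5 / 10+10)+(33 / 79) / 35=30167320091 / 158876900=189.88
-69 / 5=-13.80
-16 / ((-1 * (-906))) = -8 / 453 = -0.02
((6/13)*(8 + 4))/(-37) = -72/481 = -0.15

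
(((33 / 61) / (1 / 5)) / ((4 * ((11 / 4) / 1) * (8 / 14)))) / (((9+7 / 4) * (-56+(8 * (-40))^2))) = 105 / 268448312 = 0.00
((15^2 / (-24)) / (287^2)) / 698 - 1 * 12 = -5519382027 / 459948496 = -12.00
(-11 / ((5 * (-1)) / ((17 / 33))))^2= 289 / 225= 1.28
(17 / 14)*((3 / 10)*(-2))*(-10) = 51 / 7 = 7.29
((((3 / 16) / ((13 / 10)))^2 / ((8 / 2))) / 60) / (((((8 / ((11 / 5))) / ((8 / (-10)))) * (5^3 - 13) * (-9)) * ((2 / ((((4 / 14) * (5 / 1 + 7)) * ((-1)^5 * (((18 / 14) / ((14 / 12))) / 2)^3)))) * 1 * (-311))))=216513 / 12410559519088640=0.00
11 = 11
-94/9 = -10.44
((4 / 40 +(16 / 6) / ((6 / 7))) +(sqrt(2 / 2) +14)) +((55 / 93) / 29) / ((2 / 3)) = 737968 / 40455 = 18.24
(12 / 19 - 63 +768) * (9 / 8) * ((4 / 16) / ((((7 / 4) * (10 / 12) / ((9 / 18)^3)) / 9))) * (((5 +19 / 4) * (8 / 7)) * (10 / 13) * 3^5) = 2375009829 / 7448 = 318878.87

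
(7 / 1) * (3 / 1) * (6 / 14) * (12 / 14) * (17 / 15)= 306 / 35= 8.74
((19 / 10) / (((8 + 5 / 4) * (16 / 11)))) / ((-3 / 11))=-2299 / 4440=-0.52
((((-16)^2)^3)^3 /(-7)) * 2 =-9444732965739290427392 /7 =-1349247566534184346770.29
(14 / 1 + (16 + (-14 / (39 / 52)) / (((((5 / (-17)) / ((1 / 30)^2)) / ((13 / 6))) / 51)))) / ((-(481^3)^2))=-127549 / 41796915713433723375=-0.00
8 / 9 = 0.89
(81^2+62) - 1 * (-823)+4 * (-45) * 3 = 6906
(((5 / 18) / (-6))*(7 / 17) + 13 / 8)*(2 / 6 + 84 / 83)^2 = 661790825 / 227667672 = 2.91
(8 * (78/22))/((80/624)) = 12168/55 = 221.24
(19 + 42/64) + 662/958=311883/15328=20.35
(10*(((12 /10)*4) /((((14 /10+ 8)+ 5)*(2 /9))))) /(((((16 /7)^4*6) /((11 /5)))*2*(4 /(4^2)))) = 26411 /65536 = 0.40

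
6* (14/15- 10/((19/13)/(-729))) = 2843632/95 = 29932.97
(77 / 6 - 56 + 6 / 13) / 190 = -3331 / 14820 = -0.22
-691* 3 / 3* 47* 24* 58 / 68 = -11301996 / 17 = -664823.29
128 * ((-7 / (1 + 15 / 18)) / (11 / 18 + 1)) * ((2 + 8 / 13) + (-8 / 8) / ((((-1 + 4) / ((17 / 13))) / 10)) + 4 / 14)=1833984 / 4147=442.24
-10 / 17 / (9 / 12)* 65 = -2600 / 51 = -50.98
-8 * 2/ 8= -2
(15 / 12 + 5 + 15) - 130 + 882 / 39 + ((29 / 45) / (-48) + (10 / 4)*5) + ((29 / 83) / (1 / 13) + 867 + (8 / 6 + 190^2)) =85998815489 / 2330640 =36899.23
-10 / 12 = -5 / 6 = -0.83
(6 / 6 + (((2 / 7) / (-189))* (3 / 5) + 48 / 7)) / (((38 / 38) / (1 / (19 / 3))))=17323 / 13965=1.24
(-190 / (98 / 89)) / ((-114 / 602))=911.19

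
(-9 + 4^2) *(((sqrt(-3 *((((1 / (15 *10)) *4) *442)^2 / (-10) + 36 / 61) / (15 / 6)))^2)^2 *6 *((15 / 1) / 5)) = 29167011146585984 / 908447265625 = 32106.44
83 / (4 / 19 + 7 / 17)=26809 / 201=133.38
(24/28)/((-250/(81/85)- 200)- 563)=-486/581371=-0.00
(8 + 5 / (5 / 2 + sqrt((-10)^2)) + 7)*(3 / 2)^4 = 6237 / 80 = 77.96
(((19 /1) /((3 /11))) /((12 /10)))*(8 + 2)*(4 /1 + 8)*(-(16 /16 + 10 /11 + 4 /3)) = -203300 /9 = -22588.89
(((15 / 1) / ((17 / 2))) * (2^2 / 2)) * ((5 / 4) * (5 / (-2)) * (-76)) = 14250 / 17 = 838.24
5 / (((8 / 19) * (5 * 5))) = 19 / 40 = 0.48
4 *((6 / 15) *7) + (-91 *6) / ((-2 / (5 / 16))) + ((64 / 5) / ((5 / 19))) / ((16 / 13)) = 54413 / 400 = 136.03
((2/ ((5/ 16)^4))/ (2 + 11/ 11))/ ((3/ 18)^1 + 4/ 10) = 262144/ 2125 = 123.36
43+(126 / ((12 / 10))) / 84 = 177 / 4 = 44.25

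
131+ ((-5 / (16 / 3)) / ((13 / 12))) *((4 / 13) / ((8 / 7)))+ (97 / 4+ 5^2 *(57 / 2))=1172883 / 1352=867.52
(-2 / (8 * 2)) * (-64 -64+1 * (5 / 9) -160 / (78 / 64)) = 30271 / 936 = 32.34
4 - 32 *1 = -28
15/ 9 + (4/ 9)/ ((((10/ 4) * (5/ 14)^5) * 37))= 2.49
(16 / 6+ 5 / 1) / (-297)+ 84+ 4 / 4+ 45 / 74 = 5642783 / 65934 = 85.58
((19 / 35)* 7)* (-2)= -38 / 5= -7.60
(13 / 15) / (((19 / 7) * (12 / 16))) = 364 / 855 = 0.43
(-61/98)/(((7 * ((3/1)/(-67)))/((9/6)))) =4087/1372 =2.98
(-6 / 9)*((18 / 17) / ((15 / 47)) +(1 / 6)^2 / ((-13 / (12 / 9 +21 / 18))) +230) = -18562327 / 119340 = -155.54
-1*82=-82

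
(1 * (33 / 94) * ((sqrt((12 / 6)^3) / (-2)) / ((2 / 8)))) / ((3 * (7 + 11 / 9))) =-99 * sqrt(2) / 1739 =-0.08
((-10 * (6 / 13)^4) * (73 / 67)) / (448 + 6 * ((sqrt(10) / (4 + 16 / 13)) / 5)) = -1224908697600 / 1109943683000893 + 48250080 * sqrt(10) / 85380283307761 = -0.00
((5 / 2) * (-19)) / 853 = -95 / 1706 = -0.06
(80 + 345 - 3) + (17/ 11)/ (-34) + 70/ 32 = 74649/ 176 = 424.14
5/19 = 0.26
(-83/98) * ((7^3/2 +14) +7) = -4565/28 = -163.04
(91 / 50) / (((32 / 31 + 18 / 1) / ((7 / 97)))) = 19747 / 2861500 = 0.01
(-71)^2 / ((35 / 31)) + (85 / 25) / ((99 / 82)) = 15480587 / 3465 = 4467.70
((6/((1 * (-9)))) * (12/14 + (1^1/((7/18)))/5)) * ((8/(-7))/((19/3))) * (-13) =-9984/4655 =-2.14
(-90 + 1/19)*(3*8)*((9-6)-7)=164064/19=8634.95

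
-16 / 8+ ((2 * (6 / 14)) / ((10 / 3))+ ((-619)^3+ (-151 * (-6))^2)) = -236355824.74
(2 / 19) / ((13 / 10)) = 0.08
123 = 123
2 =2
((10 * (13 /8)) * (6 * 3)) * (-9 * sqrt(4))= -5265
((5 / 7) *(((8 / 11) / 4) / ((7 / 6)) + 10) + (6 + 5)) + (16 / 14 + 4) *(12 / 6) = 15383 / 539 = 28.54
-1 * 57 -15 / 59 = -3378 / 59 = -57.25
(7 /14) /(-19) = -1 /38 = -0.03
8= 8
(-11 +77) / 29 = 66 / 29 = 2.28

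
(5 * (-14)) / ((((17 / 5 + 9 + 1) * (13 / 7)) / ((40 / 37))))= -98000 / 32227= -3.04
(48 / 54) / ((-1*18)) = -4 / 81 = -0.05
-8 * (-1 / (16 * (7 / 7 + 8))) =1 / 18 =0.06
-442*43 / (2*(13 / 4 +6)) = -38012 / 37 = -1027.35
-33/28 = -1.18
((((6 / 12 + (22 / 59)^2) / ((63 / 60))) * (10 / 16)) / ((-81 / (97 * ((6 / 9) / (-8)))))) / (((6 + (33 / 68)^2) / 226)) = 234887105350 / 170725411773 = 1.38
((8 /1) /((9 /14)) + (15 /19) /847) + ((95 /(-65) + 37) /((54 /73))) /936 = 22023899321 /1762376616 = 12.50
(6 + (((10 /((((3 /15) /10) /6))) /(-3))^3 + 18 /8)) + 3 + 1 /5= -19999999771 /20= -999999988.55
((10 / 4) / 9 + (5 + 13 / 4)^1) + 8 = 595 / 36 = 16.53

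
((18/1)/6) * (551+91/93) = 51334/31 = 1655.94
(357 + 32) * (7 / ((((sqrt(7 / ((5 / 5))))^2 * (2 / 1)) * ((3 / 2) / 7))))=2723 / 3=907.67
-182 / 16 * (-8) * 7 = 637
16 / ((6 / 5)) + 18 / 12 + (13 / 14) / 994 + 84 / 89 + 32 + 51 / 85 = 48.38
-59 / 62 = -0.95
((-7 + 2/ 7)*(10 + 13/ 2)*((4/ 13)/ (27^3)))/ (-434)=517/ 129560067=0.00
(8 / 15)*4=32 / 15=2.13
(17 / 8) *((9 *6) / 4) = 28.69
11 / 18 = 0.61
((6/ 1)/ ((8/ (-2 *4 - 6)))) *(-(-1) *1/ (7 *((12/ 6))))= -3/ 4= -0.75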